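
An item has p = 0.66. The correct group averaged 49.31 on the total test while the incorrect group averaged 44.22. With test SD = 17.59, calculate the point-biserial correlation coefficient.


q = 1 - p = 0.34
rpb = ((M1 - M0) / SD) * sqrt(p * q)
rpb = ((49.31 - 44.22) / 17.59) * sqrt(0.66 * 0.34)
rpb = 0.1371

0.1371


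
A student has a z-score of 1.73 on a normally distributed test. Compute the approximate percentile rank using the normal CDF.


CDF(z) = 0.5 * (1 + erf(z/sqrt(2)))
erf(1.2233) = 0.9164
CDF = 0.9582
Percentile rank = 0.9582 * 100 = 95.82

95.82


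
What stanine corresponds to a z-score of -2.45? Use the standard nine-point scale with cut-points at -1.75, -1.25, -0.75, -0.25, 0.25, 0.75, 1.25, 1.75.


Stanine boundaries: [-1.75, -1.25, -0.75, -0.25, 0.25, 0.75, 1.25, 1.75]
z = -2.45
Check each boundary:
  z < -1.75
  z < -1.25
  z < -0.75
  z < -0.25
  z < 0.25
  z < 0.75
  z < 1.25
  z < 1.75
Highest qualifying boundary gives stanine = 1

1


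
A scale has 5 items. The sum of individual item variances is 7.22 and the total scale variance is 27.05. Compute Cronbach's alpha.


alpha = (k/(k-1)) * (1 - sum(si^2)/s_total^2)
= (5/4) * (1 - 7.22/27.05)
alpha = 0.9164

0.9164


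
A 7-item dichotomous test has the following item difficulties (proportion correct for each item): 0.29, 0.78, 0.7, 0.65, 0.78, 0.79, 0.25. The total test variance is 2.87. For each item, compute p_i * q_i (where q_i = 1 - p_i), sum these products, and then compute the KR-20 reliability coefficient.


For each item, compute p_i * q_i:
  Item 1: 0.29 * 0.71 = 0.2059
  Item 2: 0.78 * 0.22 = 0.1716
  Item 3: 0.7 * 0.3 = 0.21
  Item 4: 0.65 * 0.35 = 0.2275
  Item 5: 0.78 * 0.22 = 0.1716
  Item 6: 0.79 * 0.21 = 0.1659
  Item 7: 0.25 * 0.75 = 0.1875
Sum(p_i * q_i) = 0.2059 + 0.1716 + 0.21 + 0.2275 + 0.1716 + 0.1659 + 0.1875 = 1.34
KR-20 = (k/(k-1)) * (1 - Sum(p_i*q_i) / Var_total)
= (7/6) * (1 - 1.34/2.87)
= 1.1667 * 0.5331
KR-20 = 0.622

0.622


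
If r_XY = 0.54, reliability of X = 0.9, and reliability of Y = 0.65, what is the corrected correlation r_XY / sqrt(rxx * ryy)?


r_corrected = rxy / sqrt(rxx * ryy)
= 0.54 / sqrt(0.9 * 0.65)
= 0.54 / sqrt(0.585)
= 0.54 / 0.764853
r_corrected = 0.706

0.706


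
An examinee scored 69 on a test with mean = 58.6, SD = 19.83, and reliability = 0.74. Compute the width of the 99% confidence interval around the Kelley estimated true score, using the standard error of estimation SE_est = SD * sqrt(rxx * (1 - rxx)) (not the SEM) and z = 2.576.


True score estimate = 0.74*69 + 0.26*58.6 = 66.296
SE_est = SD * sqrt(rxx * (1 - rxx)) = 19.83 * sqrt(0.74 * 0.26) = 19.83 * sqrt(0.1924) = 8.698117
CI = T_est +/- z * SE_est, so width = 2 * z * SE_est = 2 * 2.576 * 8.698117
Width = 44.8127

44.8127


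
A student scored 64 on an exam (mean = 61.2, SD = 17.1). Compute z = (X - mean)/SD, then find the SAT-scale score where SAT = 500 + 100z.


z = (X - mean) / SD = (64 - 61.2) / 17.1
z = 2.8 / 17.1
z = 0.1637
SAT-scale = SAT = 500 + 100z
Carry z at full precision (z = 2.8 / 17.1) into the conversion:
SAT-scale = 500 + 100 * (2.8 / 17.1) = 500 + 280 / 17.1
SAT-scale = 500 + 16.3743
SAT-scale = 516.3743

516.3743


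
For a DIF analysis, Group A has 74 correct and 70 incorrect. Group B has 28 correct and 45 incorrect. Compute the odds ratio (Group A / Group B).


Odds_A = 74/70 = 1.0571
Odds_B = 28/45 = 0.6222
OR = Odds_A / Odds_B = 1.0571 / 0.6222
Exactly, OR = (74 * 45) / (70 * 28) = 3330 / 1960
OR = 1.699

1.699


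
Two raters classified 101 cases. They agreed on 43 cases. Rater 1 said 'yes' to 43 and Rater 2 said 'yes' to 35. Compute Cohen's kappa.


P_o = 43/101 = 0.425743
P_e = (43*35 + 58*66) / 10201 = 0.522792
kappa = (P_o - P_e) / (1 - P_e)
kappa = (0.425743 - 0.522792) / (1 - 0.522792)
kappa = -0.2034

-0.2034


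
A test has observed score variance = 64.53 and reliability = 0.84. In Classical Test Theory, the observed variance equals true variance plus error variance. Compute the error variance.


var_true = rxx * var_obs = 0.84 * 64.53 = 54.2052
var_error = var_obs - var_true
var_error = 64.53 - 54.2052
var_error = 10.3248

10.3248


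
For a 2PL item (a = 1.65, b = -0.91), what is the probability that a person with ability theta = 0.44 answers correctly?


a*(theta - b) = 1.65 * (0.44 - -0.91) = 2.2275
exp(-2.2275) = 0.1078
P = 1 / (1 + 0.1078)
P = 0.9027

0.9027


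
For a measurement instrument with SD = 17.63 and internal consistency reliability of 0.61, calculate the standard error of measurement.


SEM = SD * sqrt(1 - rxx)
SEM = 17.63 * sqrt(1 - 0.61)
SEM = 17.63 * sqrt(0.39) = 17.63 * 0.6245
SEM = 11.0099

11.0099


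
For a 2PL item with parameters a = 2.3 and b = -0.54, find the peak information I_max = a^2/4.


For 2PL, max info at theta = b = -0.54
I_max = a^2 / 4 = 2.3^2 / 4
= 5.29 / 4
I_max = 1.3225

1.3225


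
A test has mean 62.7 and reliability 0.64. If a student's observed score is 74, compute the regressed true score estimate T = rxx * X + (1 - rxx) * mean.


T_est = rxx * X + (1 - rxx) * mean
T_est = 0.64 * 74 + 0.36 * 62.7
T_est = 47.36 + 22.572
T_est = 69.932

69.932


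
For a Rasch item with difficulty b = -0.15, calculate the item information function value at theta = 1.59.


P = 1/(1+exp(-(1.59--0.15))) = 0.8507
I = P*(1-P) = 0.8507 * 0.1493
I = 0.127

0.127


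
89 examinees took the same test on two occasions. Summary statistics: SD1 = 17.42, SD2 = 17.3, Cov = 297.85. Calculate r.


r = cov(X,Y) / (SD_X * SD_Y)
r = 297.85 / (17.42 * 17.3)
r = 297.85 / 301.366
r = 0.9883

0.9883


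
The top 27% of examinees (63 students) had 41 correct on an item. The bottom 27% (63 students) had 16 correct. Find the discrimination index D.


p_upper = 41/63 = 0.6508
p_lower = 16/63 = 0.254
D = 0.6508 - 0.254 = 0.3968

0.3968


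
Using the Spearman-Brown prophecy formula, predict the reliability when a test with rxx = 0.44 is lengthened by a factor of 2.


r_new = (n * rxx) / (1 + (n-1) * rxx)
r_new = (2 * 0.44) / (1 + 1 * 0.44)
r_new = 0.88 / 1.44
r_new = 0.6111

0.6111


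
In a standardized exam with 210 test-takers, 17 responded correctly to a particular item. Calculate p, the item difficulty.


Item difficulty p = number correct / total examinees
p = 17 / 210
p = 0.081

0.081


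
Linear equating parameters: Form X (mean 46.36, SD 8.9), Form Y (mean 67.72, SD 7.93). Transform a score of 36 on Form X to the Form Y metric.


slope = SD_Y / SD_X = 7.93 / 8.9 ~ 0.891
intercept = mean_Y - slope * mean_X = 67.72 - (7.93 / 8.9) * 46.36 ~ 26.4127
Y = slope * X + intercept. To avoid rounding drift from the rounded slope/intercept, evaluate the equivalent form Y = mean_Y + SD_Y * (X - mean_X) / SD_X at full precision:
Y = 67.72 + 7.93 * (36 - 46.36) / 8.9
Y = 67.72 - 7.93 * 10.36 / 8.9
Y = 67.72 - 82.1548 / 8.9
Y = 67.72 - 9.2309
Y = 58.4891

58.4891


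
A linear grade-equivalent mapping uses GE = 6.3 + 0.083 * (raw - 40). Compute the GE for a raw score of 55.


raw - median = 55 - 40 = 15
slope * diff = 0.083 * 15 = 1.245
GE = 6.3 + 1.245
GE = 7.545

7.545


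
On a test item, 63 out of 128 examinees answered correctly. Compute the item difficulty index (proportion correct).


Item difficulty p = number correct / total examinees
p = 63 / 128
p = 0.4922

0.4922


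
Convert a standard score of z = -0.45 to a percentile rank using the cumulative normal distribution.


CDF(z) = 0.5 * (1 + erf(z/sqrt(2)))
erf(-0.3182) = -0.3473
CDF = 0.3264
Percentile rank = 0.3264 * 100 = 32.64

32.64


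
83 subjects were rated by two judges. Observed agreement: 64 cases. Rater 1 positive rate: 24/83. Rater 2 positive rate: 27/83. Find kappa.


P_o = 64/83 = 0.771084
P_e = (24*27 + 59*56) / 6889 = 0.573668
kappa = (P_o - P_e) / (1 - P_e)
kappa = (0.771084 - 0.573668) / (1 - 0.573668)
kappa = 0.4631

0.4631


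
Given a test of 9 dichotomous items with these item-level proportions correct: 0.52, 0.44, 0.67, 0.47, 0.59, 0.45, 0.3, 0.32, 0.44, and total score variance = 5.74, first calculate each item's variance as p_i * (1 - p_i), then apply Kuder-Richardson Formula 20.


For each item, compute p_i * q_i:
  Item 1: 0.52 * 0.48 = 0.2496
  Item 2: 0.44 * 0.56 = 0.2464
  Item 3: 0.67 * 0.33 = 0.2211
  Item 4: 0.47 * 0.53 = 0.2491
  Item 5: 0.59 * 0.41 = 0.2419
  Item 6: 0.45 * 0.55 = 0.2475
  Item 7: 0.3 * 0.7 = 0.21
  Item 8: 0.32 * 0.68 = 0.2176
  Item 9: 0.44 * 0.56 = 0.2464
Sum(p_i * q_i) = 0.2496 + 0.2464 + 0.2211 + 0.2491 + 0.2419 + 0.2475 + 0.21 + 0.2176 + 0.2464 = 2.1296
KR-20 = (k/(k-1)) * (1 - Sum(p_i*q_i) / Var_total)
= (9/8) * (1 - 2.1296/5.74)
= 1.125 * 0.629
KR-20 = 0.7076

0.7076


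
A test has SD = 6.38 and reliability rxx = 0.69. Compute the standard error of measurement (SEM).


SEM = SD * sqrt(1 - rxx)
SEM = 6.38 * sqrt(1 - 0.69)
SEM = 6.38 * sqrt(0.31) = 6.38 * 0.556776
SEM = 3.5522

3.5522


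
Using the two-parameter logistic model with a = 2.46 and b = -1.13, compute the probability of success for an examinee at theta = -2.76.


a*(theta - b) = 2.46 * (-2.76 - -1.13) = -4.0098
exp(--4.0098) = 55.1358
P = 1 / (1 + 55.1358)
P = 0.0178

0.0178


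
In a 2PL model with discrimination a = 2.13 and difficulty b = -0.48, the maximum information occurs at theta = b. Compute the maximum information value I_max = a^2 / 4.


For 2PL, max info at theta = b = -0.48
I_max = a^2 / 4 = 2.13^2 / 4
= 4.5369 / 4
I_max = 1.1342

1.1342


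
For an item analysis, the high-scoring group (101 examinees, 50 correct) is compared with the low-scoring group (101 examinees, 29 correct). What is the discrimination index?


p_upper = 50/101 = 0.495
p_lower = 29/101 = 0.2871
D = 0.495 - 0.2871 = 0.2079

0.2079


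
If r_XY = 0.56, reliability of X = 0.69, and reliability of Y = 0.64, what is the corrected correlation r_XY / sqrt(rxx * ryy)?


r_corrected = rxy / sqrt(rxx * ryy)
= 0.56 / sqrt(0.69 * 0.64)
= 0.56 / sqrt(0.4416)
= 0.56 / 0.66453
r_corrected = 0.8427

0.8427


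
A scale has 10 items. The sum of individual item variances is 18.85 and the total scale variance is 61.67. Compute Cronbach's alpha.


alpha = (k/(k-1)) * (1 - sum(si^2)/s_total^2)
= (10/9) * (1 - 18.85/61.67)
alpha = 0.7715

0.7715


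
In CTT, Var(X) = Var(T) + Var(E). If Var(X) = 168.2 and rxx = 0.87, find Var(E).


var_true = rxx * var_obs = 0.87 * 168.2 = 146.334
var_error = var_obs - var_true
var_error = 168.2 - 146.334
var_error = 21.866

21.866


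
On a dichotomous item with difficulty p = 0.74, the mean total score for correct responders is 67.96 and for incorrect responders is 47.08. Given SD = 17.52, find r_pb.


q = 1 - p = 0.26
rpb = ((M1 - M0) / SD) * sqrt(p * q)
rpb = ((67.96 - 47.08) / 17.52) * sqrt(0.74 * 0.26)
rpb = 0.5228

0.5228


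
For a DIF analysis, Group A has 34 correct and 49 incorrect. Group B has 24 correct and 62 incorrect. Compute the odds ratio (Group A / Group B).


Odds_A = 34/49 = 0.6939
Odds_B = 24/62 = 0.3871
OR = Odds_A / Odds_B = 0.6939 / 0.3871
Exactly, OR = (34 * 62) / (49 * 24) = 2108 / 1176
OR = 1.7925

1.7925


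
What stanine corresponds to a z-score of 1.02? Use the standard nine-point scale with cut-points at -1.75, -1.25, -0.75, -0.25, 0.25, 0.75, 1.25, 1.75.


Stanine boundaries: [-1.75, -1.25, -0.75, -0.25, 0.25, 0.75, 1.25, 1.75]
z = 1.02
Check each boundary:
  z >= -1.75 -> could be stanine 2
  z >= -1.25 -> could be stanine 3
  z >= -0.75 -> could be stanine 4
  z >= -0.25 -> could be stanine 5
  z >= 0.25 -> could be stanine 6
  z >= 0.75 -> could be stanine 7
  z < 1.25
  z < 1.75
Highest qualifying boundary gives stanine = 7

7


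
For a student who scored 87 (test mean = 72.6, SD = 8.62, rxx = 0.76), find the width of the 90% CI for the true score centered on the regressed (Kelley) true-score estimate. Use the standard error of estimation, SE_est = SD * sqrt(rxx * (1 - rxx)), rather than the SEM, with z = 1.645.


True score estimate = 0.76*87 + 0.24*72.6 = 83.544
SE_est = SD * sqrt(rxx * (1 - rxx)) = 8.62 * sqrt(0.76 * 0.24) = 8.62 * sqrt(0.1824) = 3.681457
CI = T_est +/- z * SE_est, so width = 2 * z * SE_est = 2 * 1.645 * 3.681457
Width = 12.112

12.112


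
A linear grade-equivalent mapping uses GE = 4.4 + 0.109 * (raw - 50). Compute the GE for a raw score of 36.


raw - median = 36 - 50 = -14
slope * diff = 0.109 * -14 = -1.526
GE = 4.4 + -1.526
GE = 2.874

2.874


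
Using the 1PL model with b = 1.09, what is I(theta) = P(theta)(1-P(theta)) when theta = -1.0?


P = 1/(1+exp(-(-1.0-1.09))) = 0.1101
I = P*(1-P) = 0.1101 * 0.8899
I = 0.098

0.098


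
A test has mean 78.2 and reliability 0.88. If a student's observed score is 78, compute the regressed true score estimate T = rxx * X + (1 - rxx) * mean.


T_est = rxx * X + (1 - rxx) * mean
T_est = 0.88 * 78 + 0.12 * 78.2
T_est = 68.64 + 9.384
T_est = 78.024

78.024


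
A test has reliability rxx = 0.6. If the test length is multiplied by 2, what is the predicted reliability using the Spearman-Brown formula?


r_new = (n * rxx) / (1 + (n-1) * rxx)
r_new = (2 * 0.6) / (1 + 1 * 0.6)
r_new = 1.2 / 1.6
r_new = 0.75

0.75


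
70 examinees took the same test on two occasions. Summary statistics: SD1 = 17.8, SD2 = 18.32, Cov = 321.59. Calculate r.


r = cov(X,Y) / (SD_X * SD_Y)
r = 321.59 / (17.8 * 18.32)
r = 321.59 / 326.096
r = 0.9862

0.9862


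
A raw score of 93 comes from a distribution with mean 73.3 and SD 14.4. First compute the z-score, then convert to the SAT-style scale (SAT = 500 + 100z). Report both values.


z = (X - mean) / SD = (93 - 73.3) / 14.4
z = 19.7 / 14.4
z = 1.3681
SAT-scale = SAT = 500 + 100z
Carry z at full precision (z = 19.7 / 14.4) into the conversion:
SAT-scale = 500 + 100 * (19.7 / 14.4) = 500 + 1970 / 14.4
SAT-scale = 500 + 136.8056
SAT-scale = 636.8056

636.8056


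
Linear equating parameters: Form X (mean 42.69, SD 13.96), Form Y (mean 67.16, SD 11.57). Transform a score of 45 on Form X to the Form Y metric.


slope = SD_Y / SD_X = 11.57 / 13.96 ~ 0.8288
intercept = mean_Y - slope * mean_X = 67.16 - (11.57 / 13.96) * 42.69 ~ 31.7787
Y = slope * X + intercept. To avoid rounding drift from the rounded slope/intercept, evaluate the equivalent form Y = mean_Y + SD_Y * (X - mean_X) / SD_X at full precision:
Y = 67.16 + 11.57 * (45 - 42.69) / 13.96
Y = 67.16 + 11.57 * 2.31 / 13.96
Y = 67.16 + 26.7267 / 13.96
Y = 67.16 + 1.9145
Y = 69.0745

69.0745


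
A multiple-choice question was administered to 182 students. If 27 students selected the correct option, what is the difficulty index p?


Item difficulty p = number correct / total examinees
p = 27 / 182
p = 0.1484

0.1484


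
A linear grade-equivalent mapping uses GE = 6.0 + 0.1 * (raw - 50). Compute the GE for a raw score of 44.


raw - median = 44 - 50 = -6
slope * diff = 0.1 * -6 = -0.6
GE = 6.0 + -0.6
GE = 5.4

5.4


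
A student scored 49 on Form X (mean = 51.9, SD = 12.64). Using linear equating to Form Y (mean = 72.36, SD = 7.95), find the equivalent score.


slope = SD_Y / SD_X = 7.95 / 12.64 ~ 0.629
intercept = mean_Y - slope * mean_X = 72.36 - (7.95 / 12.64) * 51.9 ~ 39.7172
Y = slope * X + intercept. To avoid rounding drift from the rounded slope/intercept, evaluate the equivalent form Y = mean_Y + SD_Y * (X - mean_X) / SD_X at full precision:
Y = 72.36 + 7.95 * (49 - 51.9) / 12.64
Y = 72.36 - 7.95 * 2.9 / 12.64
Y = 72.36 - 23.055 / 12.64
Y = 72.36 - 1.824
Y = 70.536

70.536


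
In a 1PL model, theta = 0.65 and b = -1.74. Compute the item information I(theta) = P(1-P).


P = 1/(1+exp(-(0.65--1.74))) = 0.9161
I = P*(1-P) = 0.9161 * 0.0839
I = 0.0769

0.0769


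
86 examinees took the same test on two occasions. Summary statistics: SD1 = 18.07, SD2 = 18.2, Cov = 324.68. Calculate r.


r = cov(X,Y) / (SD_X * SD_Y)
r = 324.68 / (18.07 * 18.2)
r = 324.68 / 328.874
r = 0.9872

0.9872


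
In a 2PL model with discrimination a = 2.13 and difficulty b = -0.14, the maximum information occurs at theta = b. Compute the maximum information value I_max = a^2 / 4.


For 2PL, max info at theta = b = -0.14
I_max = a^2 / 4 = 2.13^2 / 4
= 4.5369 / 4
I_max = 1.1342

1.1342


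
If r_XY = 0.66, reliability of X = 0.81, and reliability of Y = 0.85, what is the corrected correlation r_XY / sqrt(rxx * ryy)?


r_corrected = rxy / sqrt(rxx * ryy)
= 0.66 / sqrt(0.81 * 0.85)
= 0.66 / sqrt(0.6885)
= 0.66 / 0.829759
r_corrected = 0.7954

0.7954


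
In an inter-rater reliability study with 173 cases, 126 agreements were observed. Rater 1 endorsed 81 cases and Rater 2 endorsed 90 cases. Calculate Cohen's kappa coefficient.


P_o = 126/173 = 0.728324
P_e = (81*90 + 92*83) / 29929 = 0.498714
kappa = (P_o - P_e) / (1 - P_e)
kappa = (0.728324 - 0.498714) / (1 - 0.498714)
kappa = 0.458

0.458


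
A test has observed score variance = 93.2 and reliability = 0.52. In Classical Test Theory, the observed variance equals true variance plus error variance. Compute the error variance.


var_true = rxx * var_obs = 0.52 * 93.2 = 48.464
var_error = var_obs - var_true
var_error = 93.2 - 48.464
var_error = 44.736

44.736


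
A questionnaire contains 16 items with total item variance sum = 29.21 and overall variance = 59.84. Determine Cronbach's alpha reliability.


alpha = (k/(k-1)) * (1 - sum(si^2)/s_total^2)
= (16/15) * (1 - 29.21/59.84)
alpha = 0.546

0.546


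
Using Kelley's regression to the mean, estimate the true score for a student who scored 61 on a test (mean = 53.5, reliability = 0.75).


T_est = rxx * X + (1 - rxx) * mean
T_est = 0.75 * 61 + 0.25 * 53.5
T_est = 45.75 + 13.375
T_est = 59.125

59.125


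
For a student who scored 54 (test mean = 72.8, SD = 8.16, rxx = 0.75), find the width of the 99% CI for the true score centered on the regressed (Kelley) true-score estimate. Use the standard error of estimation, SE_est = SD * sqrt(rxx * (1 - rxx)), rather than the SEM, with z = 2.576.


True score estimate = 0.75*54 + 0.25*72.8 = 58.7
SE_est = SD * sqrt(rxx * (1 - rxx)) = 8.16 * sqrt(0.75 * 0.25) = 8.16 * sqrt(0.1875) = 3.533384
CI = T_est +/- z * SE_est, so width = 2 * z * SE_est = 2 * 2.576 * 3.533384
Width = 18.204

18.204


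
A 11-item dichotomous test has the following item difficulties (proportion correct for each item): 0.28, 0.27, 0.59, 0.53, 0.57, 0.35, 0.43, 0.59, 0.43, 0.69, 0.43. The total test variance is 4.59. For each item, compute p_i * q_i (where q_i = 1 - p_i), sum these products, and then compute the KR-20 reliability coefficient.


For each item, compute p_i * q_i:
  Item 1: 0.28 * 0.72 = 0.2016
  Item 2: 0.27 * 0.73 = 0.1971
  Item 3: 0.59 * 0.41 = 0.2419
  Item 4: 0.53 * 0.47 = 0.2491
  Item 5: 0.57 * 0.43 = 0.2451
  Item 6: 0.35 * 0.65 = 0.2275
  Item 7: 0.43 * 0.57 = 0.2451
  Item 8: 0.59 * 0.41 = 0.2419
  Item 9: 0.43 * 0.57 = 0.2451
  Item 10: 0.69 * 0.31 = 0.2139
  Item 11: 0.43 * 0.57 = 0.2451
Sum(p_i * q_i) = 0.2016 + 0.1971 + 0.2419 + 0.2491 + 0.2451 + 0.2275 + 0.2451 + 0.2419 + 0.2451 + 0.2139 + 0.2451 = 2.5534
KR-20 = (k/(k-1)) * (1 - Sum(p_i*q_i) / Var_total)
= (11/10) * (1 - 2.5534/4.59)
= 1.1 * 0.4437
KR-20 = 0.4881

0.4881


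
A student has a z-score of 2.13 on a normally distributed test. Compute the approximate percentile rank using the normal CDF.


CDF(z) = 0.5 * (1 + erf(z/sqrt(2)))
erf(1.5061) = 0.9668
CDF = 0.9834
Percentile rank = 0.9834 * 100 = 98.34

98.34


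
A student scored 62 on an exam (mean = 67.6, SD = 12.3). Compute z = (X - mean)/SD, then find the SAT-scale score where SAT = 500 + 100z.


z = (X - mean) / SD = (62 - 67.6) / 12.3
z = -5.6 / 12.3
z = -0.4553
SAT-scale = SAT = 500 + 100z
Carry z at full precision (z = -5.6 / 12.3) into the conversion:
SAT-scale = 500 + 100 * (-5.6 / 12.3) = 500 + -560 / 12.3
SAT-scale = 500 + -45.5285
SAT-scale = 454.4715

454.4715


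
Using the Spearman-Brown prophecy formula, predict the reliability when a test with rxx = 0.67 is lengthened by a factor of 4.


r_new = (n * rxx) / (1 + (n-1) * rxx)
r_new = (4 * 0.67) / (1 + 3 * 0.67)
r_new = 2.68 / 3.01
r_new = 0.8904

0.8904


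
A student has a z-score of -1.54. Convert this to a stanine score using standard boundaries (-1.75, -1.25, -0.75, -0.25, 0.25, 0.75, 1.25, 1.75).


Stanine boundaries: [-1.75, -1.25, -0.75, -0.25, 0.25, 0.75, 1.25, 1.75]
z = -1.54
Check each boundary:
  z >= -1.75 -> could be stanine 2
  z < -1.25
  z < -0.75
  z < -0.25
  z < 0.25
  z < 0.75
  z < 1.25
  z < 1.75
Highest qualifying boundary gives stanine = 2

2


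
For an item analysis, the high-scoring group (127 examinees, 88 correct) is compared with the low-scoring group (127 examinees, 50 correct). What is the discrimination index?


p_upper = 88/127 = 0.6929
p_lower = 50/127 = 0.3937
D = 0.6929 - 0.3937 = 0.2992

0.2992


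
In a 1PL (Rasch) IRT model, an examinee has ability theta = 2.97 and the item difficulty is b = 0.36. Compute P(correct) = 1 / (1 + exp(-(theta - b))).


theta - b = 2.97 - 0.36 = 2.61
exp(-(theta - b)) = exp(-2.61) = 0.0735
P = 1 / (1 + 0.0735)
P = 0.9315

0.9315


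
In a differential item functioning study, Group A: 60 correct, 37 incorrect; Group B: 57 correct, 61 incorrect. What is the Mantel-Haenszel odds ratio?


Odds_A = 60/37 = 1.6216
Odds_B = 57/61 = 0.9344
OR = Odds_A / Odds_B = 1.6216 / 0.9344
Exactly, OR = (60 * 61) / (37 * 57) = 3660 / 2109
OR = 1.7354

1.7354


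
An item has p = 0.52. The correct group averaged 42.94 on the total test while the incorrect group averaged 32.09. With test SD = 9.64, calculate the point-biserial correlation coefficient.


q = 1 - p = 0.48
rpb = ((M1 - M0) / SD) * sqrt(p * q)
rpb = ((42.94 - 32.09) / 9.64) * sqrt(0.52 * 0.48)
rpb = 0.5623

0.5623


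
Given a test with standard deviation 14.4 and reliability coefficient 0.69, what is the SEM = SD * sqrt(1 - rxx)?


SEM = SD * sqrt(1 - rxx)
SEM = 14.4 * sqrt(1 - 0.69)
SEM = 14.4 * sqrt(0.31) = 14.4 * 0.556776
SEM = 8.0176

8.0176


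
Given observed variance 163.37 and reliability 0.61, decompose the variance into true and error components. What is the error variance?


var_true = rxx * var_obs = 0.61 * 163.37 = 99.6557
var_error = var_obs - var_true
var_error = 163.37 - 99.6557
var_error = 63.7143

63.7143


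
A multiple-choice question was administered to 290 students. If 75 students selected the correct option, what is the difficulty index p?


Item difficulty p = number correct / total examinees
p = 75 / 290
p = 0.2586

0.2586


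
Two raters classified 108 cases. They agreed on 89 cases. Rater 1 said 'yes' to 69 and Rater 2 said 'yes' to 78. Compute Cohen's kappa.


P_o = 89/108 = 0.824074
P_e = (69*78 + 39*30) / 11664 = 0.561728
kappa = (P_o - P_e) / (1 - P_e)
kappa = (0.824074 - 0.561728) / (1 - 0.561728)
kappa = 0.5986

0.5986


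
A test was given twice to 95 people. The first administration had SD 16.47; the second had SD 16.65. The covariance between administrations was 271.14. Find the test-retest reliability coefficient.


r = cov(X,Y) / (SD_X * SD_Y)
r = 271.14 / (16.47 * 16.65)
r = 271.14 / 274.2255
r = 0.9887

0.9887


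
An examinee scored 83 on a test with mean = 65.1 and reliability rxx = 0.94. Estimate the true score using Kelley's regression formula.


T_est = rxx * X + (1 - rxx) * mean
T_est = 0.94 * 83 + 0.06 * 65.1
T_est = 78.02 + 3.906
T_est = 81.926

81.926


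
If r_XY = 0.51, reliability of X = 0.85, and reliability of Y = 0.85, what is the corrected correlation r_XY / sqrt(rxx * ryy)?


r_corrected = rxy / sqrt(rxx * ryy)
= 0.51 / sqrt(0.85 * 0.85)
= 0.51 / sqrt(0.7225)
= 0.51 / 0.85
r_corrected = 0.6

0.6


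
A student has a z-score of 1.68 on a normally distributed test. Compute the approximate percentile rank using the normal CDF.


CDF(z) = 0.5 * (1 + erf(z/sqrt(2)))
erf(1.1879) = 0.907
CDF = 0.9535
Percentile rank = 0.9535 * 100 = 95.35

95.35


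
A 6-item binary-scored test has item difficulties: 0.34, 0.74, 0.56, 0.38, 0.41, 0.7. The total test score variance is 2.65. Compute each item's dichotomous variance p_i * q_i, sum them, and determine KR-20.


For each item, compute p_i * q_i:
  Item 1: 0.34 * 0.66 = 0.2244
  Item 2: 0.74 * 0.26 = 0.1924
  Item 3: 0.56 * 0.44 = 0.2464
  Item 4: 0.38 * 0.62 = 0.2356
  Item 5: 0.41 * 0.59 = 0.2419
  Item 6: 0.7 * 0.3 = 0.21
Sum(p_i * q_i) = 0.2244 + 0.1924 + 0.2464 + 0.2356 + 0.2419 + 0.21 = 1.3507
KR-20 = (k/(k-1)) * (1 - Sum(p_i*q_i) / Var_total)
= (6/5) * (1 - 1.3507/2.65)
= 1.2 * 0.4903
KR-20 = 0.5884

0.5884


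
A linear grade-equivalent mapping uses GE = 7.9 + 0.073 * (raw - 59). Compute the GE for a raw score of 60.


raw - median = 60 - 59 = 1
slope * diff = 0.073 * 1 = 0.073
GE = 7.9 + 0.073
GE = 7.973

7.973


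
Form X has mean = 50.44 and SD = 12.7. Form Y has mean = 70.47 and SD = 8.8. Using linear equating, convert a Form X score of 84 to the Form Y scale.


slope = SD_Y / SD_X = 8.8 / 12.7 ~ 0.6929
intercept = mean_Y - slope * mean_X = 70.47 - (8.8 / 12.7) * 50.44 ~ 35.5194
Y = slope * X + intercept. To avoid rounding drift from the rounded slope/intercept, evaluate the equivalent form Y = mean_Y + SD_Y * (X - mean_X) / SD_X at full precision:
Y = 70.47 + 8.8 * (84 - 50.44) / 12.7
Y = 70.47 + 8.8 * 33.56 / 12.7
Y = 70.47 + 295.328 / 12.7
Y = 70.47 + 23.2542
Y = 93.7242

93.7242


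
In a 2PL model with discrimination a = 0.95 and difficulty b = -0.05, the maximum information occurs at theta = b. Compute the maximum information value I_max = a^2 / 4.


For 2PL, max info at theta = b = -0.05
I_max = a^2 / 4 = 0.95^2 / 4
= 0.9025 / 4
I_max = 0.2256

0.2256


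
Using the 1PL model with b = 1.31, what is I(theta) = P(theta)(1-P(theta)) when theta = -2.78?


P = 1/(1+exp(-(-2.78-1.31))) = 0.0165
I = P*(1-P) = 0.0165 * 0.9835
I = 0.0162

0.0162


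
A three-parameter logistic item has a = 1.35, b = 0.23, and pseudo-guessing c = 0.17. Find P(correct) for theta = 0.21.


logit = 1.35*(0.21 - 0.23) = -0.027
P* = 1/(1 + exp(--0.027)) = 0.4933
P = 0.17 + (1 - 0.17) * 0.4933
P = 0.5794

0.5794


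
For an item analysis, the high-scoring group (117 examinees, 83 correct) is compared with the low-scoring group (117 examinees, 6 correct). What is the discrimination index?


p_upper = 83/117 = 0.7094
p_lower = 6/117 = 0.0513
D = 0.7094 - 0.0513 = 0.6581

0.6581


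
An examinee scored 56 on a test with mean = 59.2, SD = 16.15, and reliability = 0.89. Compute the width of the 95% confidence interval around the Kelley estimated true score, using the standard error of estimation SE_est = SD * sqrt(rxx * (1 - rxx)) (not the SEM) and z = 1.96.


True score estimate = 0.89*56 + 0.11*59.2 = 56.352
SE_est = SD * sqrt(rxx * (1 - rxx)) = 16.15 * sqrt(0.89 * 0.11) = 16.15 * sqrt(0.0979) = 5.05317
CI = T_est +/- z * SE_est, so width = 2 * z * SE_est = 2 * 1.96 * 5.05317
Width = 19.8084

19.8084


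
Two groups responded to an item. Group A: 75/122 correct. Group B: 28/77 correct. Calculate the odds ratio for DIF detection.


Odds_A = 75/47 = 1.5957
Odds_B = 28/49 = 0.5714
OR = Odds_A / Odds_B = 1.5957 / 0.5714
Exactly, OR = (75 * 49) / (47 * 28) = 3675 / 1316
OR = 2.7926

2.7926


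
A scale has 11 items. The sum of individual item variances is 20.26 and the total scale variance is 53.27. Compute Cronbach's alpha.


alpha = (k/(k-1)) * (1 - sum(si^2)/s_total^2)
= (11/10) * (1 - 20.26/53.27)
alpha = 0.6816

0.6816


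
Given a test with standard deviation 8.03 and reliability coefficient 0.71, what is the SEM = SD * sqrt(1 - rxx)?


SEM = SD * sqrt(1 - rxx)
SEM = 8.03 * sqrt(1 - 0.71)
SEM = 8.03 * sqrt(0.29) = 8.03 * 0.538516
SEM = 4.3243

4.3243


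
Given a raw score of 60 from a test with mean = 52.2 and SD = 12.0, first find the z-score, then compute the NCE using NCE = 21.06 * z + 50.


z = (X - mean) / SD = (60 - 52.2) / 12.0
z = 7.8 / 12.0
z = 0.65
NCE = NCE = 21.06z + 50
Carry z at full precision (z = 7.8 / 12.0) into the conversion:
NCE = 21.06 * (7.8 / 12.0) + 50 = 164.268 / 12.0 + 50
NCE = 13.689 + 50
NCE = 63.689

63.689


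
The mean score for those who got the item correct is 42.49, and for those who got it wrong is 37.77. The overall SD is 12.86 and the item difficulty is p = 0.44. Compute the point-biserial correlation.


q = 1 - p = 0.56
rpb = ((M1 - M0) / SD) * sqrt(p * q)
rpb = ((42.49 - 37.77) / 12.86) * sqrt(0.44 * 0.56)
rpb = 0.1822

0.1822


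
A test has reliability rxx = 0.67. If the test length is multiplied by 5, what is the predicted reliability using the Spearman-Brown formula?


r_new = (n * rxx) / (1 + (n-1) * rxx)
r_new = (5 * 0.67) / (1 + 4 * 0.67)
r_new = 3.35 / 3.68
r_new = 0.9103

0.9103


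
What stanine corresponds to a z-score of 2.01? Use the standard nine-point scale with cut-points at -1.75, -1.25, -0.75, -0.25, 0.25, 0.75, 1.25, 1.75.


Stanine boundaries: [-1.75, -1.25, -0.75, -0.25, 0.25, 0.75, 1.25, 1.75]
z = 2.01
Check each boundary:
  z >= -1.75 -> could be stanine 2
  z >= -1.25 -> could be stanine 3
  z >= -0.75 -> could be stanine 4
  z >= -0.25 -> could be stanine 5
  z >= 0.25 -> could be stanine 6
  z >= 0.75 -> could be stanine 7
  z >= 1.25 -> could be stanine 8
  z >= 1.75 -> could be stanine 9
Highest qualifying boundary gives stanine = 9

9


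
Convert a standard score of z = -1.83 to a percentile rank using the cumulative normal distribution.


CDF(z) = 0.5 * (1 + erf(z/sqrt(2)))
erf(-1.294) = -0.9328
CDF = 0.0336
Percentile rank = 0.0336 * 100 = 3.36

3.36


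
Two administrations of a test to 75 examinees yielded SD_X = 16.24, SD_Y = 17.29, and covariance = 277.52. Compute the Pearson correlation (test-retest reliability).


r = cov(X,Y) / (SD_X * SD_Y)
r = 277.52 / (16.24 * 17.29)
r = 277.52 / 280.7896
r = 0.9884

0.9884


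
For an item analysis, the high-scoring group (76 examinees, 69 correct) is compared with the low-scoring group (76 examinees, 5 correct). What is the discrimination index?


p_upper = 69/76 = 0.9079
p_lower = 5/76 = 0.0658
D = 0.9079 - 0.0658 = 0.8421

0.8421


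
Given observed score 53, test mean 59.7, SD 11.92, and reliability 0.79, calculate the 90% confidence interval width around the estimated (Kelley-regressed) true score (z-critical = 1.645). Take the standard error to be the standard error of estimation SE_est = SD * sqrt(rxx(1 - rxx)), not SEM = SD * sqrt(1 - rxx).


True score estimate = 0.79*53 + 0.21*59.7 = 54.407
SE_est = SD * sqrt(rxx * (1 - rxx)) = 11.92 * sqrt(0.79 * 0.21) = 11.92 * sqrt(0.1659) = 4.855114
CI = T_est +/- z * SE_est, so width = 2 * z * SE_est = 2 * 1.645 * 4.855114
Width = 15.9733

15.9733


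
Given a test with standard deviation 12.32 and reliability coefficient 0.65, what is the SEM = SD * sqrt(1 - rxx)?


SEM = SD * sqrt(1 - rxx)
SEM = 12.32 * sqrt(1 - 0.65)
SEM = 12.32 * sqrt(0.35) = 12.32 * 0.591608
SEM = 7.2886

7.2886


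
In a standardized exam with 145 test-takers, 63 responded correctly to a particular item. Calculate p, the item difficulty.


Item difficulty p = number correct / total examinees
p = 63 / 145
p = 0.4345

0.4345


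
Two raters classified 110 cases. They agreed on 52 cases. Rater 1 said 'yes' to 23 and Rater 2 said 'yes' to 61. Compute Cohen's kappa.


P_o = 52/110 = 0.472727
P_e = (23*61 + 87*49) / 12100 = 0.468264
kappa = (P_o - P_e) / (1 - P_e)
kappa = (0.472727 - 0.468264) / (1 - 0.468264)
kappa = 0.0084

0.0084


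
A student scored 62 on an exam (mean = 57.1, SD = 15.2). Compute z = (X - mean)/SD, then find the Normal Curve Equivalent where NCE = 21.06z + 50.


z = (X - mean) / SD = (62 - 57.1) / 15.2
z = 4.9 / 15.2
z = 0.3224
NCE = NCE = 21.06z + 50
Carry z at full precision (z = 4.9 / 15.2) into the conversion:
NCE = 21.06 * (4.9 / 15.2) + 50 = 103.194 / 15.2 + 50
NCE = 6.7891 + 50
NCE = 56.7891

56.7891


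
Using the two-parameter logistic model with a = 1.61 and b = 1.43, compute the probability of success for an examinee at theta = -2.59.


a*(theta - b) = 1.61 * (-2.59 - 1.43) = -6.4722
exp(--6.4722) = 646.9054
P = 1 / (1 + 646.9054)
P = 0.0015

0.0015


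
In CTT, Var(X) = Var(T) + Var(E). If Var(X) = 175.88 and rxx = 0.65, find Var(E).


var_true = rxx * var_obs = 0.65 * 175.88 = 114.322
var_error = var_obs - var_true
var_error = 175.88 - 114.322
var_error = 61.558

61.558


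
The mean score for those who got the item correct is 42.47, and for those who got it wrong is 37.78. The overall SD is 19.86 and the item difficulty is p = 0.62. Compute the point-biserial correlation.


q = 1 - p = 0.38
rpb = ((M1 - M0) / SD) * sqrt(p * q)
rpb = ((42.47 - 37.78) / 19.86) * sqrt(0.62 * 0.38)
rpb = 0.1146

0.1146


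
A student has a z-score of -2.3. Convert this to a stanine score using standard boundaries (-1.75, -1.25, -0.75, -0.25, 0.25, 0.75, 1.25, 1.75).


Stanine boundaries: [-1.75, -1.25, -0.75, -0.25, 0.25, 0.75, 1.25, 1.75]
z = -2.3
Check each boundary:
  z < -1.75
  z < -1.25
  z < -0.75
  z < -0.25
  z < 0.25
  z < 0.75
  z < 1.25
  z < 1.75
Highest qualifying boundary gives stanine = 1

1


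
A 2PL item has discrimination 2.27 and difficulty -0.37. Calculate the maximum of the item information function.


For 2PL, max info at theta = b = -0.37
I_max = a^2 / 4 = 2.27^2 / 4
= 5.1529 / 4
I_max = 1.2882

1.2882


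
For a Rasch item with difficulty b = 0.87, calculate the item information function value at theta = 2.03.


P = 1/(1+exp(-(2.03-0.87))) = 0.7613
I = P*(1-P) = 0.7613 * 0.2387
I = 0.1817

0.1817


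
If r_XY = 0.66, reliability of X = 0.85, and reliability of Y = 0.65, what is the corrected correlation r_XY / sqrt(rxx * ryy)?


r_corrected = rxy / sqrt(rxx * ryy)
= 0.66 / sqrt(0.85 * 0.65)
= 0.66 / sqrt(0.5525)
= 0.66 / 0.743303
r_corrected = 0.8879

0.8879


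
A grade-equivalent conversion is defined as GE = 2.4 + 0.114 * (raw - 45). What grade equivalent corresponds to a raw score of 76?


raw - median = 76 - 45 = 31
slope * diff = 0.114 * 31 = 3.534
GE = 2.4 + 3.534
GE = 5.934

5.934


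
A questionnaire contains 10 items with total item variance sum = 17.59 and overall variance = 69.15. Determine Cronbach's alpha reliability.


alpha = (k/(k-1)) * (1 - sum(si^2)/s_total^2)
= (10/9) * (1 - 17.59/69.15)
alpha = 0.8285

0.8285


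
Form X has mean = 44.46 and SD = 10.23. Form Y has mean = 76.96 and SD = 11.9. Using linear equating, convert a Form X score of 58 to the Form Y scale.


slope = SD_Y / SD_X = 11.9 / 10.23 ~ 1.1632
intercept = mean_Y - slope * mean_X = 76.96 - (11.9 / 10.23) * 44.46 ~ 25.2421
Y = slope * X + intercept. To avoid rounding drift from the rounded slope/intercept, evaluate the equivalent form Y = mean_Y + SD_Y * (X - mean_X) / SD_X at full precision:
Y = 76.96 + 11.9 * (58 - 44.46) / 10.23
Y = 76.96 + 11.9 * 13.54 / 10.23
Y = 76.96 + 161.126 / 10.23
Y = 76.96 + 15.7503
Y = 92.7103

92.7103


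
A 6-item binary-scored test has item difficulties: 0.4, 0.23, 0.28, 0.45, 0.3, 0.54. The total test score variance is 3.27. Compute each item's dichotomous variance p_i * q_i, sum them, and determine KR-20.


For each item, compute p_i * q_i:
  Item 1: 0.4 * 0.6 = 0.24
  Item 2: 0.23 * 0.77 = 0.1771
  Item 3: 0.28 * 0.72 = 0.2016
  Item 4: 0.45 * 0.55 = 0.2475
  Item 5: 0.3 * 0.7 = 0.21
  Item 6: 0.54 * 0.46 = 0.2484
Sum(p_i * q_i) = 0.24 + 0.1771 + 0.2016 + 0.2475 + 0.21 + 0.2484 = 1.3246
KR-20 = (k/(k-1)) * (1 - Sum(p_i*q_i) / Var_total)
= (6/5) * (1 - 1.3246/3.27)
= 1.2 * 0.5949
KR-20 = 0.7139

0.7139


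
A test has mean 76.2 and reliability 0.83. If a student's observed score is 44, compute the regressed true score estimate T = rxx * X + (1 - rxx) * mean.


T_est = rxx * X + (1 - rxx) * mean
T_est = 0.83 * 44 + 0.17 * 76.2
T_est = 36.52 + 12.954
T_est = 49.474

49.474


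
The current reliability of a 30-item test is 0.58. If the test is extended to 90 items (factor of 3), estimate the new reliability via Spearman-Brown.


r_new = (n * rxx) / (1 + (n-1) * rxx)
r_new = (3 * 0.58) / (1 + 2 * 0.58)
r_new = 1.74 / 2.16
r_new = 0.8056

0.8056


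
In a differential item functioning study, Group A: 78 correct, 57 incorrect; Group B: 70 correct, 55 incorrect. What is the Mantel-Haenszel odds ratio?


Odds_A = 78/57 = 1.3684
Odds_B = 70/55 = 1.2727
OR = Odds_A / Odds_B = 1.3684 / 1.2727
Exactly, OR = (78 * 55) / (57 * 70) = 4290 / 3990
OR = 1.0752

1.0752


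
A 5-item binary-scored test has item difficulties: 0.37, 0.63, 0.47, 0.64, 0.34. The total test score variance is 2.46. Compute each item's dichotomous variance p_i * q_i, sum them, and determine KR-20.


For each item, compute p_i * q_i:
  Item 1: 0.37 * 0.63 = 0.2331
  Item 2: 0.63 * 0.37 = 0.2331
  Item 3: 0.47 * 0.53 = 0.2491
  Item 4: 0.64 * 0.36 = 0.2304
  Item 5: 0.34 * 0.66 = 0.2244
Sum(p_i * q_i) = 0.2331 + 0.2331 + 0.2491 + 0.2304 + 0.2244 = 1.1701
KR-20 = (k/(k-1)) * (1 - Sum(p_i*q_i) / Var_total)
= (5/4) * (1 - 1.1701/2.46)
= 1.25 * 0.5243
KR-20 = 0.6554

0.6554


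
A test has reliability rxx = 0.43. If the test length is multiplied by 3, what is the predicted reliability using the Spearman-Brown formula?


r_new = (n * rxx) / (1 + (n-1) * rxx)
r_new = (3 * 0.43) / (1 + 2 * 0.43)
r_new = 1.29 / 1.86
r_new = 0.6935

0.6935


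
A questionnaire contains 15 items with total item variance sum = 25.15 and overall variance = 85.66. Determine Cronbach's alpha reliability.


alpha = (k/(k-1)) * (1 - sum(si^2)/s_total^2)
= (15/14) * (1 - 25.15/85.66)
alpha = 0.7569

0.7569


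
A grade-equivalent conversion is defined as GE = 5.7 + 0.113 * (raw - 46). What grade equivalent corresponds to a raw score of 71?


raw - median = 71 - 46 = 25
slope * diff = 0.113 * 25 = 2.825
GE = 5.7 + 2.825
GE = 8.525

8.525


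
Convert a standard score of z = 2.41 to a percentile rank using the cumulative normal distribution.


CDF(z) = 0.5 * (1 + erf(z/sqrt(2)))
erf(1.7041) = 0.984
CDF = 0.992
Percentile rank = 0.992 * 100 = 99.2

99.2


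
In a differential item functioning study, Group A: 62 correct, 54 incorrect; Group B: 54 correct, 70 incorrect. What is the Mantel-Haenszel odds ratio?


Odds_A = 62/54 = 1.1481
Odds_B = 54/70 = 0.7714
OR = Odds_A / Odds_B = 1.1481 / 0.7714
Exactly, OR = (62 * 70) / (54 * 54) = 4340 / 2916
OR = 1.4883

1.4883


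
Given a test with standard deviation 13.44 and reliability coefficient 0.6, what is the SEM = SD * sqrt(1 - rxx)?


SEM = SD * sqrt(1 - rxx)
SEM = 13.44 * sqrt(1 - 0.6)
SEM = 13.44 * sqrt(0.4) = 13.44 * 0.632456
SEM = 8.5002

8.5002


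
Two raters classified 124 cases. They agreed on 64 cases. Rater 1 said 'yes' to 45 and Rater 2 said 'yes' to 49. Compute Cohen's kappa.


P_o = 64/124 = 0.516129
P_e = (45*49 + 79*75) / 15376 = 0.528746
kappa = (P_o - P_e) / (1 - P_e)
kappa = (0.516129 - 0.528746) / (1 - 0.528746)
kappa = -0.0268

-0.0268


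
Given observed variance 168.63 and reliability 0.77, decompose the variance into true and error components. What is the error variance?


var_true = rxx * var_obs = 0.77 * 168.63 = 129.8451
var_error = var_obs - var_true
var_error = 168.63 - 129.8451
var_error = 38.7849

38.7849


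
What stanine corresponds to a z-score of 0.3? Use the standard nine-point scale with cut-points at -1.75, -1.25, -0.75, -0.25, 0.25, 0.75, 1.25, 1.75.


Stanine boundaries: [-1.75, -1.25, -0.75, -0.25, 0.25, 0.75, 1.25, 1.75]
z = 0.3
Check each boundary:
  z >= -1.75 -> could be stanine 2
  z >= -1.25 -> could be stanine 3
  z >= -0.75 -> could be stanine 4
  z >= -0.25 -> could be stanine 5
  z >= 0.25 -> could be stanine 6
  z < 0.75
  z < 1.25
  z < 1.75
Highest qualifying boundary gives stanine = 6

6


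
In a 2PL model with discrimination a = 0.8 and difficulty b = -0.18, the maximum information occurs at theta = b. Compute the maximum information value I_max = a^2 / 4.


For 2PL, max info at theta = b = -0.18
I_max = a^2 / 4 = 0.8^2 / 4
= 0.64 / 4
I_max = 0.16

0.16


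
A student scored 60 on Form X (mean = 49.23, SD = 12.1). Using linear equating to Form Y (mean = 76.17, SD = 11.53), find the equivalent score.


slope = SD_Y / SD_X = 11.53 / 12.1 ~ 0.9529
intercept = mean_Y - slope * mean_X = 76.17 - (11.53 / 12.1) * 49.23 ~ 29.2591
Y = slope * X + intercept. To avoid rounding drift from the rounded slope/intercept, evaluate the equivalent form Y = mean_Y + SD_Y * (X - mean_X) / SD_X at full precision:
Y = 76.17 + 11.53 * (60 - 49.23) / 12.1
Y = 76.17 + 11.53 * 10.77 / 12.1
Y = 76.17 + 124.1781 / 12.1
Y = 76.17 + 10.2627
Y = 86.4327

86.4327
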